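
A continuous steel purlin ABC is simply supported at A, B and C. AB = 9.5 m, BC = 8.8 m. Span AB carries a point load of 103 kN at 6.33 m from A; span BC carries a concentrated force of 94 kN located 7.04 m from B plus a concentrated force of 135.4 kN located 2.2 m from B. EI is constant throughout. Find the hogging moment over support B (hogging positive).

M_B = 226.3 kN·m

Release continuity at B by inserting a hinge; the redundant is the internal moment M_B. The primary structure is two simply-supported spans AB and BC.
Rotations at B on the released spans (each span's end-slope, ×1/EI):
  span AB: point load 103 at a = 6.33: Pab(L + a)/(6LEI) = 574/EI
  span BC: point load 94 at a = 7.04: Pab(L + b)/(6LEI) = 232.9/EI
  span BC: point load 135.4 at a = 2.2: Pab(L + b)/(6LEI) = 573.4/EI
  relative rotation θ_0 = (574 + 806.4)/EI = 1380/EI
A unit hogging moment at B produces rotation L₁/(3EI) + L₂/(3EI) = 6.1/EI.
Slope continuity at B: θ_0 = M_B·6.1/EI, so M_B = 1380/6.1 = 226.3 kN·m (hogging).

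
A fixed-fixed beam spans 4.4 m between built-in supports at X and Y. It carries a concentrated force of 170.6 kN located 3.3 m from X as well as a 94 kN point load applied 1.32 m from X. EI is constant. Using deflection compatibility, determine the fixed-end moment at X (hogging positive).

Take the two fixed-end moments M_X, M_Y as redundants; the released structure is the simple span XY.
Simple-span end rotations at X and Y under the given loads:
  at X: point load 170.6 at a = 3.3: Pab(L + b)/(6LEI) = 129/EI
  at Y: point load 170.6 at a = 3.3: Pab(L + a)/(6LEI) = 180.6/EI
  at X: point load 94 at a = 1.32: Pab(L + b)/(6LEI) = 108.3/EI
  at Y: point load 94 at a = 1.32: Pab(L + a)/(6LEI) = 82.8/EI
  θ_X0 = 237.3/EI,  θ_Y0 = 263.4/EI
Flexibility coefficients: a unit moment at one end gives L/(3EI) there and L/(6EI) at the far end, so f₁₁ = f₂₂ = 1.467/EI and f₁₂ = f₂₁ = 0.7333/EI.
Compatibility — zero rotation at each built-in end:
  1.467 M_X + 0.7333 M_Y = 237.3
  0.7333 M_X + 1.467 M_Y = 263.4
Solving the pair gives M_X = 95.99 kN·m and M_Y = 131.6 kN·m (hogging).

M_X = 95.99 kN·m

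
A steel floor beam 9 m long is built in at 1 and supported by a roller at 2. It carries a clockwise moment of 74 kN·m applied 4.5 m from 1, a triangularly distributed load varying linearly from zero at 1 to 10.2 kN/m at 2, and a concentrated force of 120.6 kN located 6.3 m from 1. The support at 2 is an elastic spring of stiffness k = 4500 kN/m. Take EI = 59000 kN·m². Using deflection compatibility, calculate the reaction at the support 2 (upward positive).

R_2 = 97.21 kN

Take the reaction at 2 as the redundant and release it; the primary structure is a cantilever fixed at 1.
Primary-structure tip deflection at 2 by superposition:
  clockwise couple 74 at a = 4.5: M₀a(2L − a)/(2EI) = 2248/EI
  triangular load, peak 10.2 at the free end: 11w₀L⁴/(120EI) = 6135/EI
  point load 120.6 at a = 6.3: Pa²(3L − a)/(6EI) = 16514/EI
  δ_0 = 24896/EI
Flexibility coefficient — unit upward force at 2: δ_{22} = L³/(3EI) = 243/EI.
With EI = 59000 kN·m²: δ_0 = 0.42197 m and δ_{22} = 0.004119 m/kN.
Compatibility — the spring shortens by R_2/k under the reaction it provides: δ_0 − R_2·δ_{22} = R_2/k. With 1/k = 0.000222 m/kN, R_2 = δ_0 / (δ_{22} + 1/k) = 0.42197 / (0.004119 + 0.000222) = 97.21 kN.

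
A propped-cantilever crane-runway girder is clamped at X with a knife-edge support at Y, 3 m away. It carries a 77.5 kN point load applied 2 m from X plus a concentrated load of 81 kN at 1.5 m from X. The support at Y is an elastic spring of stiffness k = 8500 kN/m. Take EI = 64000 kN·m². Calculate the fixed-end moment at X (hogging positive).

Choose R_Y as the redundant. The primary structure is the cantilever fixed at X.
Primary-structure tip deflection at Y by superposition:
  point load 77.5 at a = 2: Pa²(3L − a)/(6EI) = 361.7/EI
  point load 81 at a = 1.5: Pa²(3L − a)/(6EI) = 227.8/EI
  δ_0 = 589.5/EI
Flexibility coefficient — unit upward force at Y: δ_{YY} = L³/(3EI) = 9/EI.
With EI = 64000 kN·m²: δ_0 = 0.009211 m and δ_{YY} = 0.000141 m/kN.
Compatibility — the spring shortens by R_Y/k under the reaction it provides: δ_0 − R_Y·δ_{YY} = R_Y/k. With 1/k = 0.000118 m/kN, R_Y = δ_0 / (δ_{YY} + 1/k) = 0.009211 / (0.000141 + 0.000118) = 35.66 kN.
Moment equilibrium about X: M_X = Σ(load moments about X) − R_Y·L = 276.5 − 35.66×3 = 169.5 kN·m.

M_X = 169.5 kN·m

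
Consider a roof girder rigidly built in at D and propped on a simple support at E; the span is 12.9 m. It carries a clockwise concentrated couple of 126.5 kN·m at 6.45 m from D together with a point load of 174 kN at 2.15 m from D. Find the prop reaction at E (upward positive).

Choose R_E as the redundant. The primary structure is the cantilever fixed at D.
Deflection at E on the released cantilever, summing each load's contribution:
  clockwise couple 126.5 at a = 6.45: M₀a(2L − a)/(2EI) = 7894/EI
  point load 174 at a = 2.15: Pa²(3L − a)/(6EI) = 4900/EI
  δ_0 = 12794/EI
Tip deflection under a unit load at E: L³/(3EI) = 715.6/EI.
The prop prevents deflection at E: R_E = δ_0/δ_{EE} = 12794/715.6 = 17.88 kN.

R_E = 17.88 kN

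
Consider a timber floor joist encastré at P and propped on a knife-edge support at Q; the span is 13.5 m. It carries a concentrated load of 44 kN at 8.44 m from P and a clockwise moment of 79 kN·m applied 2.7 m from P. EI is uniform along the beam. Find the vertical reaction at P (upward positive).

R_P = 20.42 kN

Remove the prop at Q; the released (primary) structure is a cantilever built in at P.
Deflection at Q on the released cantilever, summing each load's contribution:
  point load 44 at a = 8.44: Pa²(3L − a)/(6EI) = 16747/EI
  clockwise couple 79 at a = 2.7: M₀a(2L − a)/(2EI) = 2592/EI
  δ_0 = 19339/EI
Tip deflection under a unit load at Q: L³/(3EI) = 820.1/EI.
The prop prevents deflection at Q: R_Q = δ_0/δ_{QQ} = 19339/820.1 = 23.58 kN.
Vertical equilibrium: R_P = ΣP − R_Q = 44 − 23.58 = 20.42 kN.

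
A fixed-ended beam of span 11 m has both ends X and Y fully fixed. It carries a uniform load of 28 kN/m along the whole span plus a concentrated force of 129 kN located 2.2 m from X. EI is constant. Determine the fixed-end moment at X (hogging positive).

Release both end moments; the primary structure is a simply-supported span XY with redundants M_X and M_Y.
Simple-span end rotations at X and Y under the given loads:
  at X: UDL 28: wL³/(24EI) = 1553/EI
  at Y: UDL 28: wL³/(24EI) = 1553/EI
  at X: point load 129 at a = 2.2: Pab(L + b)/(6LEI) = 749.2/EI
  at Y: point load 129 at a = 2.2: Pab(L + a)/(6LEI) = 499.5/EI
  θ_X0 = 2302/EI,  θ_Y0 = 2052/EI
Flexibility coefficients: a unit moment at one end gives L/(3EI) there and L/(6EI) at the far end, so f₁₁ = f₂₂ = 3.667/EI and f₁₂ = f₂₁ = 1.833/EI.
Compatibility — zero rotation at each built-in end:
  3.667 M_X + 1.833 M_Y = 2302
  1.833 M_X + 3.667 M_Y = 2052
Solving the pair gives M_X = 464 kN·m and M_Y = 327.7 kN·m (hogging).

M_X = 464 kN·m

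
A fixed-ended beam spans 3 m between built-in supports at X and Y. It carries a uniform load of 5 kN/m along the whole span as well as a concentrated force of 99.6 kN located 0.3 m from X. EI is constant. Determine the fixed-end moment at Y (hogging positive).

M_Y = 6.439 kN·m

Release both end moments; the primary structure is a simply-supported span XY with redundants M_X and M_Y.
On the primary (simply-supported) span, the end slopes from the loading are:
  at X: UDL 5: wL³/(24EI) = 5.625/EI
  at Y: UDL 5: wL³/(24EI) = 5.625/EI
  at X: point load 99.6 at a = 0.3: Pab(L + b)/(6LEI) = 25.55/EI
  at Y: point load 99.6 at a = 0.3: Pab(L + a)/(6LEI) = 14.79/EI
  θ_X0 = 31.17/EI,  θ_Y0 = 20.42/EI
Flexibility coefficients: a unit moment at one end gives L/(3EI) there and L/(6EI) at the far end, so f₁₁ = f₂₂ = 1/EI and f₁₂ = f₂₁ = 0.5/EI.
Compatibility — zero rotation at each built-in end:
  1 M_X + 0.5 M_Y = 31.17
  0.5 M_X + 1 M_Y = 20.42
Solving the pair gives M_X = 27.95 kN·m and M_Y = 6.439 kN·m (hogging).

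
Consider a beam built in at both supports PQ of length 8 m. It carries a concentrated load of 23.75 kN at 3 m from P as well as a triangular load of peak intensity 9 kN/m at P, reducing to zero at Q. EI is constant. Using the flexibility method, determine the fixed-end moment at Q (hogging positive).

Take the two fixed-end moments M_P, M_Q as redundants; the released structure is the simple span PQ.
On the primary (simply-supported) span, the end slopes from the loading are:
  at P: point load 23.75 at a = 3: Pab(L + b)/(6LEI) = 96.48/EI
  at Q: point load 23.75 at a = 3: Pab(L + a)/(6LEI) = 81.64/EI
  at P: triangular load, peak 9: w₀L³/(45EI) = 102.4/EI
  at Q: triangular load, peak 9: 7w₀L³/(360EI) = 89.6/EI
  θ_P0 = 198.9/EI,  θ_Q0 = 171.2/EI
Flexibility coefficients: a unit moment at one end gives L/(3EI) there and L/(6EI) at the far end, so f₁₁ = f₂₂ = 2.667/EI and f₁₂ = f₂₁ = 1.333/EI.
Compatibility — zero rotation at each built-in end:
  2.667 M_P + 1.333 M_Q = 198.9
  1.333 M_P + 2.667 M_Q = 171.2
Solving the pair gives M_P = 56.63 kN·m and M_Q = 35.9 kN·m (hogging).

M_Q = 35.9 kN·m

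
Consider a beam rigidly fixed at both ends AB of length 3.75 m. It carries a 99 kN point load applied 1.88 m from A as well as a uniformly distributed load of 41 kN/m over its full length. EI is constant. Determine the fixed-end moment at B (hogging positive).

Release both end moments; the primary structure is a simply-supported span AB with redundants M_A and M_B.
Simple-span end rotations at A and B under the given loads:
  at A: point load 99 at a = 1.88: Pab(L + b)/(6LEI) = 86.93/EI
  at B: point load 99 at a = 1.88: Pab(L + a)/(6LEI) = 87.09/EI
  at A: UDL 41: wL³/(24EI) = 90.09/EI
  at B: UDL 41: wL³/(24EI) = 90.09/EI
  θ_A0 = 177/EI,  θ_B0 = 177.2/EI
Flexibility coefficients: a unit moment at one end gives L/(3EI) there and L/(6EI) at the far end, so f₁₁ = f₂₂ = 1.25/EI and f₁₂ = f₂₁ = 0.625/EI.
Compatibility — zero rotation at each built-in end:
  1.25 M_A + 0.625 M_B = 177
  0.625 M_A + 1.25 M_B = 177.2
Solving the pair gives M_A = 94.33 kN·m and M_B = 94.58 kN·m (hogging).

M_B = 94.58 kN·m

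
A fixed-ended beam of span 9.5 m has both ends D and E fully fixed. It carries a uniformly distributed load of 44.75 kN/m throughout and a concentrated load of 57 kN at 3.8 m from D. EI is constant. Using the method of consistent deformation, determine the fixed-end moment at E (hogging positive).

Take the two fixed-end moments M_D, M_E as redundants; the released structure is the simple span DE.
Simple-span end rotations at D and E under the given loads:
  at D: UDL 44.75: wL³/(24EI) = 1599/EI
  at E: UDL 44.75: wL³/(24EI) = 1599/EI
  at D: point load 57 at a = 3.8: Pab(L + b)/(6LEI) = 329.2/EI
  at E: point load 57 at a = 3.8: Pab(L + a)/(6LEI) = 288.1/EI
  θ_D0 = 1928/EI,  θ_E0 = 1887/EI
Flexibility coefficients: a unit moment at one end gives L/(3EI) there and L/(6EI) at the far end, so f₁₁ = f₂₂ = 3.167/EI and f₁₂ = f₂₁ = 1.583/EI.
Compatibility — zero rotation at each built-in end:
  3.167 M_D + 1.583 M_E = 1928
  1.583 M_D + 3.167 M_E = 1887
Solving the pair gives M_D = 414.5 kN·m and M_E = 388.5 kN·m (hogging).

M_E = 388.5 kN·m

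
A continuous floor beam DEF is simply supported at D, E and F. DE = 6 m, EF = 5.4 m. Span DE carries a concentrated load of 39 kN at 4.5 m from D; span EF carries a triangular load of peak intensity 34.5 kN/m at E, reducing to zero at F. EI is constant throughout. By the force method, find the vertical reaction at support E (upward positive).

Release continuity at E by inserting a hinge; the redundant is the internal moment M_E. The primary structure is two simply-supported spans DE and EF.
Discontinuity in slope at E on the released structure — sum the simple-span end rotations:
  span DE: point load 39 at a = 4.5: Pab(L + a)/(6LEI) = 76.78/EI
  span EF: triangular load, peak 34.5: w₀L³/(45EI) = 120.7/EI
  relative rotation θ_0 = (76.78 + 120.7)/EI = 197.5/EI
A unit hogging moment at E produces rotation L₁/(3EI) + L₂/(3EI) = 3.8/EI.
Compatibility: M_E·(L₁+L₂)/(3EI) = θ_0, giving M_E = 51.97 kN·m (hogging).
Span DE, ΣM about D with M_E applied at E: R_E^{DE}·6 = 175.5 + 51.97, so R_E^{DE} = 37.91 kN and R_D = 39 − 37.91 = 1.088 kN.
Span EF, ΣM about F: R_E^{EF}·5.4 = 335.3 + 51.97, so R_E^{EF} = 71.72 kN and R_F = 93.15 − 71.72 = 21.43 kN.
R_E = 37.91 + 71.72 = 109.6 kN.

R_E = 109.6 kN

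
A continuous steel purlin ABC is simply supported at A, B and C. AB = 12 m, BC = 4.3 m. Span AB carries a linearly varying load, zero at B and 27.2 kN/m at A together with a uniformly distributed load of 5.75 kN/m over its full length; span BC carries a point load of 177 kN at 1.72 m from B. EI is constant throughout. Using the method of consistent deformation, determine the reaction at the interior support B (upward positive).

R_B = 284.5 kN

Insert a hinge at B; M_B is the redundant, and each span becomes simply supported.
Discontinuity in slope at B on the released structure — sum the simple-span end rotations:
  span AB: triangular load, peak 27.2: 7w₀L³/(360EI) = 913.9/EI
  span AB: UDL 5.75: wL³/(24EI) = 414/EI
  span BC: point load 177 at a = 1.72: Pab(L + b)/(6LEI) = 209.5/EI
  relative rotation θ_0 = (1328 + 209.5)/EI = 1537/EI
A unit hogging moment at B produces rotation L₁/(3EI) + L₂/(3EI) = 5.433/EI.
Slope continuity at B: θ_0 = M_B·5.433/EI, so M_B = 1537/5.433 = 283 kN·m (hogging).
Span AB, ΣM about A with M_B applied at B: R_B^{AB}·12 = 1067 + 283, so R_B^{AB} = 112.5 kN and R_A = 232.2 − 112.5 = 119.7 kN.
Span BC, ΣM about C: R_B^{BC}·4.3 = 456.7 + 283, so R_B^{BC} = 172 kN and R_C = 177 − 172 = 4.997 kN.
R_B = 112.5 + 172 = 284.5 kN.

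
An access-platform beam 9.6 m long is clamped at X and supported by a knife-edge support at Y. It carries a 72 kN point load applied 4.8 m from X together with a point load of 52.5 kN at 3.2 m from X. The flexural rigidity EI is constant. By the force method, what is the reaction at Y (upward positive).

Take the reaction at Y as the redundant and release it; the primary structure is a cantilever fixed at X.
Downward deflection at the released point Y due to the loads:
  point load 72 at a = 4.8: Pa²(3L − a)/(6EI) = 6636/EI
  point load 52.5 at a = 3.2: Pa²(3L − a)/(6EI) = 2294/EI
  δ_0 = 8929/EI
Tip deflection under a unit load at Y: L³/(3EI) = 294.9/EI.
Compatibility at Y: δ_0 − R_Y·δ_{YY} = 0, so R_Y = 8929/294.9 = 30.28 kN.

R_Y = 30.28 kN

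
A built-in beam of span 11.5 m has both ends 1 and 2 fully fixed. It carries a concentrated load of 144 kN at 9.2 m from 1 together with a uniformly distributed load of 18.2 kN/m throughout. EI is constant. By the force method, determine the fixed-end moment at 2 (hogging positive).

Release both end moments; the primary structure is a simply-supported span 12 with redundants M_1 and M_2.
Simple-span end rotations at 1 and 2 under the given loads:
  at 1: point load 144 at a = 9.2: Pab(L + b)/(6LEI) = 609.4/EI
  at 2: point load 144 at a = 9.2: Pab(L + a)/(6LEI) = 914.1/EI
  at 1: UDL 18.2: wL³/(24EI) = 1153/EI
  at 2: UDL 18.2: wL³/(24EI) = 1153/EI
  θ_10 = 1763/EI,  θ_20 = 2067/EI
Flexibility coefficients: a unit moment at one end gives L/(3EI) there and L/(6EI) at the far end, so f₁₁ = f₂₂ = 3.833/EI and f₁₂ = f₂₁ = 1.917/EI.
Compatibility — zero rotation at each built-in end:
  3.833 M_1 + 1.917 M_2 = 1763
  1.917 M_1 + 3.833 M_2 = 2067
Solving the pair gives M_1 = 253.6 kN·m and M_2 = 412.5 kN·m (hogging).

M_2 = 412.5 kN·m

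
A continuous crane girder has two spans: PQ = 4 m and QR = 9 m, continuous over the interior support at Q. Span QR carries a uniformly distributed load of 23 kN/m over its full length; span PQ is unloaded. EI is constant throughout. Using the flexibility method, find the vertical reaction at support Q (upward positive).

R_Q = 161.7 kN

Release continuity at Q by inserting a hinge; the redundant is the internal moment M_Q. The primary structure is two simply-supported spans PQ and QR.
Discontinuity in slope at Q on the released structure — sum the simple-span end rotations:
  span QR: UDL 23: wL³/(24EI) = 698.6/EI
  relative rotation θ_0 = (0 + 698.6)/EI = 698.6/EI
A unit hogging moment at Q produces rotation L₁/(3EI) + L₂/(3EI) = 4.333/EI.
Compatibility: M_Q·(L₁+L₂)/(3EI) = θ_0, giving M_Q = 161.2 kN·m (hogging).
Span PQ, ΣM about P with M_Q applied at Q: R_Q^{PQ}·4 = 0 + 161.2, so R_Q^{PQ} = 40.31 kN and R_P = 0 − 40.31 = -40.31 kN.
Span QR, ΣM about R: R_Q^{QR}·9 = 931.5 + 161.2, so R_Q^{QR} = 121.4 kN and R_R = 207 − 121.4 = 85.59 kN.
R_Q = 40.31 + 121.4 = 161.7 kN.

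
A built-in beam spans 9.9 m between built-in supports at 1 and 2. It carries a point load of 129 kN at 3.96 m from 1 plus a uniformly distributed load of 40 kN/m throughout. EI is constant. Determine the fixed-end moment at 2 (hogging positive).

M_2 = 449.3 kN·m

Release both end moments; the primary structure is a simply-supported span 12 with redundants M_1 and M_2.
End rotations of the released simple span under the applied load (×1/EI):
  at 1: point load 129 at a = 3.96: Pab(L + b)/(6LEI) = 809.2/EI
  at 2: point load 129 at a = 3.96: Pab(L + a)/(6LEI) = 708/EI
  at 1: UDL 40: wL³/(24EI) = 1617/EI
  at 2: UDL 40: wL³/(24EI) = 1617/EI
  θ_10 = 2426/EI,  θ_20 = 2325/EI
Flexibility coefficients: a unit moment at one end gives L/(3EI) there and L/(6EI) at the far end, so f₁₁ = f₂₂ = 3.3/EI and f₁₂ = f₂₁ = 1.65/EI.
Compatibility — zero rotation at each built-in end:
  3.3 M_1 + 1.65 M_2 = 2426
  1.65 M_1 + 3.3 M_2 = 2325
Solving the pair gives M_1 = 510.6 kN·m and M_2 = 449.3 kN·m (hogging).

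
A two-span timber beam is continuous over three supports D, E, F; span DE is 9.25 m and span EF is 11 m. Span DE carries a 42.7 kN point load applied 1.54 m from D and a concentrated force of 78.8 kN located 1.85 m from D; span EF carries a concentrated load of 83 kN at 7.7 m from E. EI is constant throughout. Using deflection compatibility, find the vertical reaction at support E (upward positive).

Insert a hinge at E; M_E is the redundant, and each span becomes simply supported.
End slopes at the hinge E, treating each span as simply supported:
  span DE: point load 42.7 at a = 1.54: Pab(L + a)/(6LEI) = 98.57/EI
  span DE: point load 78.8 at a = 1.85: Pab(L + a)/(6LEI) = 215.8/EI
  span EF: point load 83 at a = 7.7: Pab(L + b)/(6LEI) = 457/EI
  relative rotation θ_0 = (314.3 + 457)/EI = 771.3/EI
A unit hogging moment at E produces rotation L₁/(3EI) + L₂/(3EI) = 6.75/EI.
Compatibility: M_E·(L₁+L₂)/(3EI) = θ_0, giving M_E = 114.3 kN·m (hogging).
Span DE, ΣM about D with M_E applied at E: R_E^{DE}·9.25 = 211.5 + 114.3, so R_E^{DE} = 35.22 kN and R_D = 121.5 − 35.22 = 86.28 kN.
Span EF, ΣM about F: R_E^{EF}·11 = 273.9 + 114.3, so R_E^{EF} = 35.29 kN and R_F = 83 − 35.29 = 47.71 kN.
R_E = 35.22 + 35.29 = 70.51 kN.

R_E = 70.51 kN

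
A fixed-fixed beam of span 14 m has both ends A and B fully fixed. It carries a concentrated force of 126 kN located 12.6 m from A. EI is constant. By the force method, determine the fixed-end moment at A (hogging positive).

M_A = 15.88 kN·m

Take the two fixed-end moments M_A, M_B as redundants; the released structure is the simple span AB.
On the primary (simply-supported) span, the end slopes from the loading are:
  at A: point load 126 at a = 12.6: Pab(L + b)/(6LEI) = 407.5/EI
  at B: point load 126 at a = 12.6: Pab(L + a)/(6LEI) = 703.8/EI
  θ_A0 = 407.5/EI,  θ_B0 = 703.8/EI
Flexibility coefficients: a unit moment at one end gives L/(3EI) there and L/(6EI) at the far end, so f₁₁ = f₂₂ = 4.667/EI and f₁₂ = f₂₁ = 2.333/EI.
Compatibility — zero rotation at each built-in end:
  4.667 M_A + 2.333 M_B = 407.5
  2.333 M_A + 4.667 M_B = 703.8
Solving the pair gives M_A = 15.88 kN·m and M_B = 142.9 kN·m (hogging).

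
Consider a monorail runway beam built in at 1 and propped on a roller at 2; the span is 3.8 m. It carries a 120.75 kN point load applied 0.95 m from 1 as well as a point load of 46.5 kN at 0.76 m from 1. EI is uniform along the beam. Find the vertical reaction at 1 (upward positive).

Choose R_2 as the redundant. The primary structure is the cantilever fixed at 1.
Downward deflection at the released point 2 due to the loads:
  point load 120.75 at a = 0.95: Pa²(3L − a)/(6EI) = 189.8/EI
  point load 46.5 at a = 0.76: Pa²(3L − a)/(6EI) = 47.63/EI
  δ_0 = 237.4/EI
Flexibility coefficient — unit upward force at 2: δ_{22} = L³/(3EI) = 18.29/EI.
Compatibility at 2: δ_0 − R_2·δ_{22} = 0, so R_2 = 237.4/18.29 = 12.98 kN.
Vertical equilibrium: R_1 = ΣP − R_2 = 167.2 − 12.98 = 154.3 kN.

R_1 = 154.3 kN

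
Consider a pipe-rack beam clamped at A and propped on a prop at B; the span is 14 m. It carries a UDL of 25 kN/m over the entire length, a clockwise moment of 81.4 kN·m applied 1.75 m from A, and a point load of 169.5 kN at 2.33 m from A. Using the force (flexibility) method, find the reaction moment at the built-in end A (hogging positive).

Release the roller at B. Primary structure: cantilever fixed at A.
Deflection at B on the released cantilever, summing each load's contribution:
  UDL 25: wL⁴/(8EI) = 120050/EI
  clockwise couple 81.4 at a = 1.75: M₀a(2L − a)/(2EI) = 1870/EI
  point load 169.5 at a = 2.33: Pa²(3L − a)/(6EI) = 6084/EI
  δ_0 = 128004/EI
Flexibility coefficient — unit upward force at B: δ_{BB} = L³/(3EI) = 914.7/EI.
The prop prevents deflection at B: R_B = δ_0/δ_{BB} = 128004/914.7 = 139.9 kN.
Moment equilibrium about A: M_A = Σ(load moments about A) − R_B·L = 2926 − 139.9×14 = 967.1 kN·m.

M_A = 967.1 kN·m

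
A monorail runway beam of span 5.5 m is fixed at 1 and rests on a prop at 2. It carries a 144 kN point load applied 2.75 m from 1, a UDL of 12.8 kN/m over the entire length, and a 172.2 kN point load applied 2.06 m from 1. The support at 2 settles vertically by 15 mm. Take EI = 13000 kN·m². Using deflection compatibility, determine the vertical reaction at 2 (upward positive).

Remove the prop at 2; the released (primary) structure is a cantilever built in at 1.
Deflection at 2 on the released cantilever, summing each load's contribution:
  point load 144 at a = 2.75: Pa²(3L − a)/(6EI) = 2496/EI
  UDL 12.8: wL⁴/(8EI) = 1464/EI
  point load 172.2 at a = 2.06: Pa²(3L − a)/(6EI) = 1759/EI
  δ_0 = 5718/EI
Flexibility coefficient — unit upward force at 2: δ_{22} = L³/(3EI) = 55.46/EI.
With EI = 13000 kN·m²: δ_0 = 0.43988 m and δ_{22} = 0.004266 m/kN.
Compatibility — the beam at 2 must follow the support down by 0.015 m: δ_0 − R_2·δ_{22} = 0.015, so R_2 = (0.43988 − 0.015)/0.004266 = 99.6 kN.

R_2 = 99.6 kN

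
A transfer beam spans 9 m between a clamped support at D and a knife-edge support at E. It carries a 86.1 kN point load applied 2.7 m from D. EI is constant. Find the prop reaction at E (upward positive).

Release the roller at E. Primary structure: cantilever fixed at D.
Downward deflection at the released point E due to the loads:
  point load 86.1 at a = 2.7: Pa²(3L − a)/(6EI) = 2542/EI
Flexibility coefficient — unit upward force at E: δ_{EE} = L³/(3EI) = 243/EI.
The prop prevents deflection at E: R_E = δ_0/δ_{EE} = 2542/243 = 10.46 kN.

R_E = 10.46 kN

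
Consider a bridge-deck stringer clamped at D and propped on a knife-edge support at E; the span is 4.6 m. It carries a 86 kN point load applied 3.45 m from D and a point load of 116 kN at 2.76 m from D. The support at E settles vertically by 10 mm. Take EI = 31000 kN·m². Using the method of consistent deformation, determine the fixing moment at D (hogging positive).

Remove the prop at E; the released (primary) structure is a cantilever built in at D.
Deflection at E on the released cantilever, summing each load's contribution:
  point load 86 at a = 3.45: Pa²(3L − a)/(6EI) = 1766/EI
  point load 116 at a = 2.76: Pa²(3L − a)/(6EI) = 1626/EI
  δ_0 = 3392/EI
Tip deflection under a unit load at E: L³/(3EI) = 32.45/EI.
With EI = 31000 kN·m²: δ_0 = 0.10941 m and δ_{EE} = 0.001047 m/kN.
Compatibility — the beam at E must follow the support down by 0.01 m: δ_0 − R_E·δ_{EE} = 0.01, so R_E = (0.10941 − 0.01)/0.001047 = 94.98 kN.
Moment equilibrium about D: M_D = Σ(load moments about D) − R_E·L = 616.9 − 94.98×4.6 = 180 kN·m.

M_D = 180 kN·m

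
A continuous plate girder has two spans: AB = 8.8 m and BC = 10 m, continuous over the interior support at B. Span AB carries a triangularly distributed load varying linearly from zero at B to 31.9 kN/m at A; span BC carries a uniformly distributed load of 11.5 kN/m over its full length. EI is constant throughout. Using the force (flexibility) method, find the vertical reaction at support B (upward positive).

Insert a hinge at B; M_B is the redundant, and each span becomes simply supported.
Rotations at B on the released spans (each span's end-slope, ×1/EI):
  span AB: triangular load, peak 31.9: 7w₀L³/(360EI) = 422.7/EI
  span BC: UDL 11.5: wL³/(24EI) = 479.2/EI
  relative rotation θ_0 = (422.7 + 479.2)/EI = 901.9/EI
A unit hogging moment at B produces rotation L₁/(3EI) + L₂/(3EI) = 6.267/EI.
Slope continuity at B: θ_0 = M_B·6.267/EI, so M_B = 901.9/6.267 = 143.9 kN·m (hogging).
Span AB, ΣM about A with M_B applied at B: R_B^{AB}·8.8 = 411.7 + 143.9, so R_B^{AB} = 63.14 kN and R_A = 140.4 − 63.14 = 77.22 kN.
Span BC, ΣM about C: R_B^{BC}·10 = 575 + 143.9, so R_B^{BC} = 71.89 kN and R_C = 115 − 71.89 = 43.11 kN.
R_B = 63.14 + 71.89 = 135 kN.

R_B = 135 kN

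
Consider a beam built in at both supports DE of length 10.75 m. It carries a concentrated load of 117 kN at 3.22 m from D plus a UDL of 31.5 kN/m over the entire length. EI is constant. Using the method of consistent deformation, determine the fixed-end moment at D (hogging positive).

Release both end moments; the primary structure is a simply-supported span DE with redundants M_D and M_E.
On the primary (simply-supported) span, the end slopes from the loading are:
  at D: point load 117 at a = 3.22: Pab(L + b)/(6LEI) = 804/EI
  at E: point load 117 at a = 3.22: Pab(L + a)/(6LEI) = 614.4/EI
  at D: UDL 31.5: wL³/(24EI) = 1631/EI
  at E: UDL 31.5: wL³/(24EI) = 1631/EI
  θ_D0 = 2435/EI,  θ_E0 = 2245/EI
Flexibility coefficients: a unit moment at one end gives L/(3EI) there and L/(6EI) at the far end, so f₁₁ = f₂₂ = 3.583/EI and f₁₂ = f₂₁ = 1.792/EI.
Compatibility — zero rotation at each built-in end:
  3.583 M_D + 1.792 M_E = 2435
  1.792 M_D + 3.583 M_E = 2245
Solving the pair gives M_D = 488.2 kN·m and M_E = 382.4 kN·m (hogging).

M_D = 488.2 kN·m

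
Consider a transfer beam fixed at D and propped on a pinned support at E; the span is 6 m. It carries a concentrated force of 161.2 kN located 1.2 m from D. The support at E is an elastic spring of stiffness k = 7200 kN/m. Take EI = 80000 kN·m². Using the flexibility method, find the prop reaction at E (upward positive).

R_E = 7.82 kN

Choose R_E as the redundant. The primary structure is the cantilever fixed at D.
Deflection at E on the released cantilever, summing each load's contribution:
  point load 161.2 at a = 1.2: Pa²(3L − a)/(6EI) = 650/EI
Tip deflection under a unit load at E: L³/(3EI) = 72/EI.
With EI = 80000 kN·m²: δ_0 = 0.008124 m and δ_{EE} = 0.0009 m/kN.
Compatibility — the spring shortens by R_E/k under the reaction it provides: δ_0 − R_E·δ_{EE} = R_E/k. With 1/k = 0.000139 m/kN, R_E = δ_0 / (δ_{EE} + 1/k) = 0.008124 / (0.0009 + 0.000139) = 7.82 kN.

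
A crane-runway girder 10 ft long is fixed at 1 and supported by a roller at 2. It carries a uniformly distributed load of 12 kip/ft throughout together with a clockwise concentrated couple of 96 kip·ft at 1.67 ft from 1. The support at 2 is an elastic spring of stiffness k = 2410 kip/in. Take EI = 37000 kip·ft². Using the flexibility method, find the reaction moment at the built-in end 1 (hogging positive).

Choose R_2 as the redundant. The primary structure is the cantilever fixed at 1.
Free-end deflection of the primary structure under the applied loading (downward +):
  UDL 12: wL⁴/(8EI) = 15000/EI
  clockwise couple 96 at a = 1.67: M₀a(2L − a)/(2EI) = 1469/EI
  δ_0 = 16469/EI
Tip deflection under a unit load at 2: L³/(3EI) = 333.3/EI.
With EI = 37000 kip·ft²: δ_0 = 0.44512 ft and δ_{22} = 0.009009 ft/kip.
Compatibility — the spring shortens by R_2/k under the reaction it provides: δ_0 − R_2·δ_{22} = R_2/k. With 1/k = 1/(2410×12) ft/kip = 0.000035 ft/kip, R_2 = δ_0 / (δ_{22} + 1/k) = 0.44512 / (0.009009 + 0.000035) = 49.22 kip.
Moment equilibrium about 1: M_1 = Σ(load moments about 1) − R_2·L = 696 − 49.22×10 = 203.8 kip·ft.

M_1 = 203.8 kip·ft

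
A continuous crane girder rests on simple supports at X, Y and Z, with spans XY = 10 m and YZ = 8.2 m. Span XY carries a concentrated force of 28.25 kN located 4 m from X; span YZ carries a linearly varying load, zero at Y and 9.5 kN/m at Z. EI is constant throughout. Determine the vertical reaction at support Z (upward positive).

Take M_Y as the redundant. Released structure: two simple spans XY and YZ with a hinge at Y.
Rotations at Y on the released spans (each span's end-slope, ×1/EI):
  span XY: point load 28.25 at a = 4: Pab(L + a)/(6LEI) = 158.2/EI
  span YZ: triangular load, peak 9.5: 7w₀L³/(360EI) = 101.8/EI
  relative rotation θ_0 = (158.2 + 101.8)/EI = 260/EI
A unit hogging moment at Y produces rotation L₁/(3EI) + L₂/(3EI) = 6.067/EI.
Compatibility: M_Y·(L₁+L₂)/(3EI) = θ_0, giving M_Y = 42.87 kN·m (hogging).
Span YZ, ΣM about Z: R_Y^{YZ}·8.2 = 106.5 + 42.87, so R_Y^{YZ} = 18.21 kN and R_Z = 38.95 − 18.21 = 20.74 kN.

R_Z = 20.74 kN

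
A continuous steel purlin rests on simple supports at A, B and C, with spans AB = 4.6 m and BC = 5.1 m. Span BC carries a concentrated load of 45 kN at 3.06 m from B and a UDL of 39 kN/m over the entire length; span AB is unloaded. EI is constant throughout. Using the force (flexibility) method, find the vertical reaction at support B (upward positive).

R_B = 153.4 kN

Insert a hinge at B; M_B is the redundant, and each span becomes simply supported.
End slopes at the hinge B, treating each span as simply supported:
  span BC: point load 45 at a = 3.06: Pab(L + b)/(6LEI) = 65.55/EI
  span BC: UDL 39: wL³/(24EI) = 215.6/EI
  relative rotation θ_0 = (0 + 281.1)/EI = 281.1/EI
A unit hogging moment at B produces rotation L₁/(3EI) + L₂/(3EI) = 3.233/EI.
Compatibility: M_B·(L₁+L₂)/(3EI) = θ_0, giving M_B = 86.94 kN·m (hogging).
Span AB, ΣM about A with M_B applied at B: R_B^{AB}·4.6 = 0 + 86.94, so R_B^{AB} = 18.9 kN and R_A = 0 − 18.9 = -18.9 kN.
Span BC, ΣM about C: R_B^{BC}·5.1 = 599 + 86.94, so R_B^{BC} = 134.5 kN and R_C = 243.9 − 134.5 = 109.4 kN.
R_B = 18.9 + 134.5 = 153.4 kN.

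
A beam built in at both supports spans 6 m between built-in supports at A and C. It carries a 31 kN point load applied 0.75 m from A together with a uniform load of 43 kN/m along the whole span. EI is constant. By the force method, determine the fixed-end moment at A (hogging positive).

M_A = 146.8 kN·m

Take the two fixed-end moments M_A, M_C as redundants; the released structure is the simple span AC.
End rotations of the released simple span under the applied load (×1/EI):
  at A: point load 31 at a = 0.75: Pab(L + b)/(6LEI) = 38.14/EI
  at C: point load 31 at a = 0.75: Pab(L + a)/(6LEI) = 22.89/EI
  at A: UDL 43: wL³/(24EI) = 387/EI
  at C: UDL 43: wL³/(24EI) = 387/EI
  θ_A0 = 425.1/EI,  θ_C0 = 409.9/EI
Flexibility coefficients: a unit moment at one end gives L/(3EI) there and L/(6EI) at the far end, so f₁₁ = f₂₂ = 2/EI and f₁₂ = f₂₁ = 1/EI.
Compatibility — zero rotation at each built-in end:
  2 M_A + 1 M_C = 425.1
  1 M_A + 2 M_C = 409.9
Solving the pair gives M_A = 146.8 kN·m and M_C = 131.5 kN·m (hogging).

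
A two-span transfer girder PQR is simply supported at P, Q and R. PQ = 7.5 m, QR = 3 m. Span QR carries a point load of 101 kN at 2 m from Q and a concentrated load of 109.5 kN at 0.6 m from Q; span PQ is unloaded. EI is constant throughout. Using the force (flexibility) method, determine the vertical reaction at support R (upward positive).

R_R = 80.45 kN

Insert a hinge at Q; M_Q is the redundant, and each span becomes simply supported.
Rotations at Q on the released spans (each span's end-slope, ×1/EI):
  span QR: point load 101 at a = 2: Pab(L + b)/(6LEI) = 44.89/EI
  span QR: point load 109.5 at a = 0.6: Pab(L + b)/(6LEI) = 47.3/EI
  relative rotation θ_0 = (0 + 92.19)/EI = 92.19/EI
A unit hogging moment at Q produces rotation L₁/(3EI) + L₂/(3EI) = 3.5/EI.
Slope continuity at Q: θ_0 = M_Q·3.5/EI, so M_Q = 92.19/3.5 = 26.34 kN·m (hogging).
Span QR, ΣM about R: R_Q^{QR}·3 = 363.8 + 26.34, so R_Q^{QR} = 130 kN and R_R = 210.5 − 130 = 80.45 kN.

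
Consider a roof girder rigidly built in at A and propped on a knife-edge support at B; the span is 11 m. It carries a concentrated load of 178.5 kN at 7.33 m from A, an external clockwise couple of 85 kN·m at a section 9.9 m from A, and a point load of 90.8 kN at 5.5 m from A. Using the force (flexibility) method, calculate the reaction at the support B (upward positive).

Remove the prop at B; the released (primary) structure is a cantilever built in at A.
Downward deflection at the released point B due to the loads:
  point load 178.5 at a = 7.33: Pa²(3L − a)/(6EI) = 41032/EI
  clockwise couple 85 at a = 9.9: M₀a(2L − a)/(2EI) = 5091/EI
  point load 90.8 at a = 5.5: Pa²(3L − a)/(6EI) = 12589/EI
  δ_0 = 58712/EI
Flexibility coefficient — unit upward force at B: δ_{BB} = L³/(3EI) = 443.7/EI.
Compatibility at B: δ_0 − R_B·δ_{BB} = 0, so R_B = 58712/443.7 = 132.3 kN.

R_B = 132.3 kN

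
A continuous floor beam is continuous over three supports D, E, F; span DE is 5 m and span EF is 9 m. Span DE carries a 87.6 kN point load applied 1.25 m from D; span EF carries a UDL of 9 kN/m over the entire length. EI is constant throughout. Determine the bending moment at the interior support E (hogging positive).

M_E = 76.91 kN·m

Take M_E as the redundant. Released structure: two simple spans DE and EF with a hinge at E.
Rotations at E on the released spans (each span's end-slope, ×1/EI):
  span DE: point load 87.6 at a = 1.25: Pab(L + a)/(6LEI) = 85.55/EI
  span EF: UDL 9: wL³/(24EI) = 273.4/EI
  relative rotation θ_0 = (85.55 + 273.4)/EI = 358.9/EI
A unit hogging moment at E produces rotation L₁/(3EI) + L₂/(3EI) = 4.667/EI.
Slope continuity at E: θ_0 = M_E·4.667/EI, so M_E = 358.9/4.667 = 76.91 kN·m (hogging).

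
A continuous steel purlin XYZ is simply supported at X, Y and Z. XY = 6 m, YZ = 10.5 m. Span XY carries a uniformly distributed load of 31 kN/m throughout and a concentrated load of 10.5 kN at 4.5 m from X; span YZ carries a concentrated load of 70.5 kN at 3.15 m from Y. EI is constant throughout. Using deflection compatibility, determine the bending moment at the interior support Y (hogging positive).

M_Y = 138.6 kN·m

Release continuity at Y by inserting a hinge; the redundant is the internal moment M_Y. The primary structure is two simply-supported spans XY and YZ.
End slopes at the hinge Y, treating each span as simply supported:
  span XY: UDL 31: wL³/(24EI) = 279/EI
  span XY: point load 10.5 at a = 4.5: Pab(L + a)/(6LEI) = 20.67/EI
  span YZ: point load 70.5 at a = 3.15: Pab(L + b)/(6LEI) = 462.5/EI
  relative rotation θ_0 = (299.7 + 462.5)/EI = 762.1/EI
A unit hogging moment at Y produces rotation L₁/(3EI) + L₂/(3EI) = 5.5/EI.
Compatibility: M_Y·(L₁+L₂)/(3EI) = θ_0, giving M_Y = 138.6 kN·m (hogging).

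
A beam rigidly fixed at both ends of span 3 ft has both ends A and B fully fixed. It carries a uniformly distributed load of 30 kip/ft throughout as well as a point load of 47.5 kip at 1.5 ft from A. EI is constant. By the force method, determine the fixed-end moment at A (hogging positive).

M_A = 40.31 kip·ft

Take the two fixed-end moments M_A, M_B as redundants; the released structure is the simple span AB.
End rotations of the released simple span under the applied load (×1/EI):
  at A: UDL 30: wL³/(24EI) = 33.75/EI
  at B: UDL 30: wL³/(24EI) = 33.75/EI
  at A: point load 47.5 at a = 1.5: Pab(L + b)/(6LEI) = 26.72/EI
  at B: point load 47.5 at a = 1.5: Pab(L + a)/(6LEI) = 26.72/EI
  θ_A0 = 60.47/EI,  θ_B0 = 60.47/EI
Flexibility coefficients: a unit moment at one end gives L/(3EI) there and L/(6EI) at the far end, so f₁₁ = f₂₂ = 1/EI and f₁₂ = f₂₁ = 0.5/EI.
Compatibility — zero rotation at each built-in end:
  1 M_A + 0.5 M_B = 60.47
  0.5 M_A + 1 M_B = 60.47
Solving the pair gives M_A = 40.31 kip·ft and M_B = 40.31 kip·ft (hogging).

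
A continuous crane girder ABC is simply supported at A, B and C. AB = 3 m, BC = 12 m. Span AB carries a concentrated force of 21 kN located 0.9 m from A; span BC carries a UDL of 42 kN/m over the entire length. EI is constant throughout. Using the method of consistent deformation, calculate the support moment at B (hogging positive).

Release continuity at B by inserting a hinge; the redundant is the internal moment M_B. The primary structure is two simply-supported spans AB and BC.
End slopes at the hinge B, treating each span as simply supported:
  span AB: point load 21 at a = 0.9: Pab(L + a)/(6LEI) = 8.6/EI
  span BC: UDL 42: wL³/(24EI) = 3024/EI
  relative rotation θ_0 = (8.6 + 3024)/EI = 3033/EI
A unit hogging moment at B produces rotation L₁/(3EI) + L₂/(3EI) = 5/EI.
Slope continuity at B: θ_0 = M_B·5/EI, so M_B = 3033/5 = 606.5 kN·m (hogging).

M_B = 606.5 kN·m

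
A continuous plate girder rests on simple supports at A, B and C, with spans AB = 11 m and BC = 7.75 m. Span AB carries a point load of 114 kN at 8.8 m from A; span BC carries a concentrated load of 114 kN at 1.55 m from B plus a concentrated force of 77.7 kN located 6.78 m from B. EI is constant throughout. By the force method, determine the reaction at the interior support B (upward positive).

Insert a hinge at B; M_B is the redundant, and each span becomes simply supported.
Rotations at B on the released spans (each span's end-slope, ×1/EI):
  span AB: point load 114 at a = 8.8: Pab(L + a)/(6LEI) = 662.1/EI
  span BC: point load 114 at a = 1.55: Pab(L + b)/(6LEI) = 328.7/EI
  span BC: point load 77.7 at a = 6.78: Pab(L + b)/(6LEI) = 95.83/EI
  relative rotation θ_0 = (662.1 + 424.5)/EI = 1087/EI
A unit hogging moment at B produces rotation L₁/(3EI) + L₂/(3EI) = 6.25/EI.
Compatibility: M_B·(L₁+L₂)/(3EI) = θ_0, giving M_B = 173.9 kN·m (hogging).
Span AB, ΣM about A with M_B applied at B: R_B^{AB}·11 = 1003 + 173.9, so R_B^{AB} = 107 kN and R_A = 114 − 107 = 6.995 kN.
Span BC, ΣM about C: R_B^{BC}·7.75 = 782.2 + 173.9, so R_B^{BC} = 123.4 kN and R_C = 191.7 − 123.4 = 68.34 kN.
R_B = 107 + 123.4 = 230.4 kN.

R_B = 230.4 kN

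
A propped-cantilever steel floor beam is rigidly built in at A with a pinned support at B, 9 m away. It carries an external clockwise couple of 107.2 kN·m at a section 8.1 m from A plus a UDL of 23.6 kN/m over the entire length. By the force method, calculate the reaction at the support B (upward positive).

Choose R_B as the redundant. The primary structure is the cantilever fixed at A.
Free-end deflection of the primary structure under the applied loading (downward +):
  clockwise couple 107.2 at a = 8.1: M₀a(2L − a)/(2EI) = 4298/EI
  UDL 23.6: wL⁴/(8EI) = 19355/EI
  δ_0 = 23653/EI
Tip deflection under a unit load at B: L³/(3EI) = 243/EI.
Compatibility at B: δ_0 − R_B·δ_{BB} = 0, so R_B = 23653/243 = 97.34 kN.

R_B = 97.34 kN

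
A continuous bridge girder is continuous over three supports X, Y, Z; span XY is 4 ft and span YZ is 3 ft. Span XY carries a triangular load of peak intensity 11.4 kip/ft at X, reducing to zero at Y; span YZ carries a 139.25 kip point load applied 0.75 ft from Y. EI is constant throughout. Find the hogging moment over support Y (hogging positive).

M_Y = 35.45 kip·ft

Take M_Y as the redundant. Released structure: two simple spans XY and YZ with a hinge at Y.
End slopes at the hinge Y, treating each span as simply supported:
  span XY: triangular load, peak 11.4: 7w₀L³/(360EI) = 14.19/EI
  span YZ: point load 139.25 at a = 0.75: Pab(L + b)/(6LEI) = 68.54/EI
  relative rotation θ_0 = (14.19 + 68.54)/EI = 82.72/EI
A unit hogging moment at Y produces rotation L₁/(3EI) + L₂/(3EI) = 2.333/EI.
Slope continuity at Y: θ_0 = M_Y·2.333/EI, so M_Y = 82.72/2.333 = 35.45 kip·ft (hogging).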